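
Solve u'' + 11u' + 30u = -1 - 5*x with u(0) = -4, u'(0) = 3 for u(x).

Characteristic equation r² + 11r + 30 = 0 factors as (r + 5)(r + 6) = 0, so r = -5, -6.
Hence u_h = C1*exp(-5*x) + C2*exp(-6*x).
For the particular solution try u_p = A0 + A1*x. Substituting and matching coefficients of each power of x gives A0 = 1/36, A1 = -1/6, so u_p = 1/36 - x/6.
General solution: u = 1/36 - x/6 + C1*exp(-5*x) + C2*exp(-6*x).
Apply the initial conditions: u(0) = 1/36 + C1 + C2 = -4 and u'(0) = -1/6 - 6*C2 - 5*C1 = 3. Solving gives C1 = -21, C2 = 611/36.

u = 1/36 - 21*exp(-5*x) - x/6 + 611*exp(-6*x)/36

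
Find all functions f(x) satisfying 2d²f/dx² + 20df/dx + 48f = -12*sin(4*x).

f = -3*sin(4*x)/104 + 15*cos(4*x)/104 + C1*exp(-4*x) + C2*exp(-6*x)

Divide through by 2: f'' + 10f' + 24f = -6*sin(4*x).
Characteristic equation r² + 10r + 24 = 0 factors as (r + 4)(r + 6) = 0, so r = -4, -6.
Hence f_h = C1*exp(-4*x) + C2*exp(-6*x).
Try f_p = A*cos(4*x) + B*sin(4*x). Substituting and equating the coefficients of cos(4x) and sin(4x) gives A = 15/104, B = -3/104, so f_p = -3*sin(4*x)/104 + 15*cos(4*x)/104.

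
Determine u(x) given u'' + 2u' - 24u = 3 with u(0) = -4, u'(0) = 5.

Characteristic equation r² + 2r - 24 = 0 factors as (r - 4)(r + 6) = 0, so r = 4, -6.
Hence u_h = C1*exp(4*x) + C2*exp(-6*x).
For the particular solution try u_p = A0. Substituting and matching coefficients of each power of x gives A0 = -1/8, so u_p = -1/8.
General solution: u = -1/8 + C1*exp(4*x) + C2*exp(-6*x).
Apply the initial conditions: u(0) = -1/8 + C1 + C2 = -4 and u'(0) = -6*C2 + 4*C1 = 5. Solving gives C1 = -73/40, C2 = -41/20.

u = -1/8 - 73*exp(4*x)/40 - 41*exp(-6*x)/20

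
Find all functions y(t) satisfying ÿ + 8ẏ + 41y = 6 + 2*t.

y = 230/1681 + 2*t/41 + C1*cos(5*t)*exp(-4*t) + C2*exp(-4*t)*sin(5*t)

Characteristic equation r² + 8r + 41 = 0 has discriminant (8)² - 4·(41) = -100 < 0, so r = -4 ± 5i.
Hence y_h = C1*cos(5*t)*exp(-4*t) + C2*exp(-4*t)*sin(5*t).
For the particular solution try y_p = A0 + A1*t. Substituting and matching coefficients of each power of t gives A0 = 230/1681, A1 = 2/41, so y_p = 230/1681 + 2*t/41.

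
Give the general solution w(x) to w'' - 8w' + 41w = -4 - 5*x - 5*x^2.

w = -8594/68921 - 285*x/1681 - 5*x**2/41 + C1*cos(5*x)*exp(4*x) + C2*exp(4*x)*sin(5*x)

Characteristic equation r² - 8r + 41 = 0 has discriminant (-8)² - 4·(41) = -100 < 0, so r = 4 ± 5i.
Hence w_h = C1*cos(5*x)*exp(4*x) + C2*exp(4*x)*sin(5*x).
For the particular solution try w_p = A0 + A1*x + A2*x^2. Substituting and matching coefficients of each power of x gives A0 = -8594/68921, A1 = -7*2**(26/105)*3**(17/28)*5**(127/420)*7**(71/210)/300, A2 = -5/41, so w_p = -8594/68921 - 285*x/1681 - 5*x^2/41.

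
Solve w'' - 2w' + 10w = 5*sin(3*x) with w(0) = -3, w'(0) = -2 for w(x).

Characteristic equation r² - 2r + 10 = 0 has discriminant (-2)² - 4·(10) = -36 < 0, so r = 1 ± 3i.
Hence w_h = C1*cos(3*x)*exp(x) + C2*exp(x)*sin(3*x).
Try w_p = A*cos(3*x) + B*sin(3*x). Substituting and equating the coefficients of cos(3x) and sin(3x) gives A = 30/37, B = 5/37, so w_p = 5*sin(3*x)/37 + 30*cos(3*x)/37.
General solution: w = 5*sin(3*x)/37 + 30*cos(3*x)/37 + C1*cos(3*x)*exp(x) + C2*exp(x)*sin(3*x).
Apply the initial conditions: w(0) = 30/37 + C1 = -3 and w'(0) = 15/37 + C1 + 3*C2 = -2. Solving gives C1 = -141/37, C2 = 52/111.

w = 5*sin(3*x)/37 + 30*cos(3*x)/37 - 141*cos(3*x)*exp(x)/37 + 52*exp(x)*sin(3*x)/111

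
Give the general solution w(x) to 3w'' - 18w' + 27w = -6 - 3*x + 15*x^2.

Divide through by 3: w'' - 6w' + 9w = -2 - x + 5*x^2.
Characteristic equation r² - 6r + 9 = 0 has discriminant (-6)² - 4·(9) = 0, so r = 3 is a repeated root.
Hence w_h = (C1 + C2*x)*exp(3*x).
For the particular solution try w_p = A0 + A1*x + A2*x^2. Substituting and matching coefficients of each power of x gives A0 = 2/27, A1 = 17/27, A2 = 5/9, so w_p = 2/27 + 5*x^2/9 + 17*x/27.

w = 2/27 + 5*x**2/9 + 17*x/27 + C1*exp(3*x) + C2*x*exp(3*x)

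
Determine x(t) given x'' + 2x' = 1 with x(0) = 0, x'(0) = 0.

x = -1/4 + t/2 + exp(-2*t)/4

Characteristic equation r² + 2r = 0 factors as (r + 2)r = 0, so r = -2, 0.
Hence x_h = C1*exp(-2*t) + C2.
Since 0 is a characteristic root (multiplicity 1), multiply the polynomial trial by t: try x_p = A0*t. Substituting and matching coefficients of each power of t gives A0 = 1/2, so x_p = t/2.
General solution: x = C2 + t/2 + C1*exp(-2*t).
Apply the initial conditions: x(0) = C1 + C2 = 0 and x'(0) = 1/2 - 2*C1 = 0. Solving gives C1 = 1/4, C2 = -1/4.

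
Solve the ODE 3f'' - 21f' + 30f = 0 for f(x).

f = C1*exp(2*x) + C2*exp(5*x)

Divide through by 3: f'' - 7f' + 10f = 0.
Characteristic equation r² - 7r + 10 = 0 factors as (r - 2)(r - 5) = 0, so r = 2, 5.
Hence f_h = C1*exp(2*x) + C2*exp(5*x).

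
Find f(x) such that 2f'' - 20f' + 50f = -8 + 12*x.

Divide through by 2: f'' - 10f' + 25f = -4 + 6*x.
Characteristic equation r² - 10r + 25 = 0 has discriminant (-10)² - 4·(25) = 0, so r = 5 is a repeated root.
Hence f_h = (C1 + C2*x)*exp(5*x).
For the particular solution try f_p = A0 + A1*x. Substituting and matching coefficients of each power of x gives A0 = -8/125, A1 = 6/25, so f_p = -8/125 + 6*x/25.

f = -8/125 + 6*x/25 + C1*exp(5*x) + C2*x*exp(5*x)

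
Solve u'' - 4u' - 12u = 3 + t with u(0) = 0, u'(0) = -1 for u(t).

Characteristic equation r² - 4r - 12 = 0 factors as (r + 2)(r - 6) = 0, so r = -2, 6.
Hence u_h = C1*exp(-2*t) + C2*exp(6*t).
For the particular solution try u_p = A0 + A1*t. Substituting and matching coefficients of each power of t gives A0 = -2/9, A1 = -1/12, so u_p = -2/9 - t/12.
General solution: u = -2/9 - t/12 + C1*exp(-2*t) + C2*exp(6*t).
Apply the initial conditions: u(0) = -2/9 + C1 + C2 = 0 and u'(0) = -1/12 - 2*C1 + 6*C2 = -1. Solving gives C1 = 9/32, C2 = -17/288.

u = -2/9 - 17*exp(6*t)/288 - t/12 + 9*exp(-2*t)/32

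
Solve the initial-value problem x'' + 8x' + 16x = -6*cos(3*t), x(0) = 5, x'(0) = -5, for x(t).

x = -144*sin(3*t)/625 - 42*cos(3*t)/625 + 3167*exp(-4*t)/625 + 399*t*exp(-4*t)/25

Characteristic equation r² + 8r + 16 = 0 has discriminant (8)² - 4·(16) = 0, so r = -4 is a repeated root.
Hence x_h = (C1 + C2*t)*exp(-4*t).
Try x_p = A*cos(3*t) + B*sin(3*t). Substituting and equating the coefficients of cos(3t) and sin(3t) gives A = -42/625, B = -144/625, so x_p = -144*sin(3*t)/625 - 42*cos(3*t)/625.
General solution: x = -144*sin(3*t)/625 - 42*cos(3*t)/625 + C1*exp(-4*t) + C2*t*exp(-4*t).
Apply the initial conditions: x(0) = -42/625 + C1 = 5 and x'(0) = -432/625 + C2 - 4*C1 = -5. Solving gives C1 = 3167/625, C2 = 399/25.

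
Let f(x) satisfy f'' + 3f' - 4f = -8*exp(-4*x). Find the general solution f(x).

Characteristic equation r² + 3r - 4 = 0 factors as (r + 4)(r - 1) = 0, so r = -4, 1.
Hence f_h = C1*exp(-4*x) + C2*exp(x).
Since exp(-4*x) solves the homogeneous equation (r = -4 is a root of multiplicity 1), multiply the trial by x. Try f_p = A*x*exp(-4*x). Substituting into the equation and dividing by exp(-4*x) gives A = 8/5, so f_p = 8*x*exp(-4*x)/5.

f = C1*exp(-4*x) + C2*exp(x) + 8*x*exp(-4*x)/5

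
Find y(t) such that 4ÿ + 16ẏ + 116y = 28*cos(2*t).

Divide through by 4: y'' + 4y' + 29y = 7*cos(2*t).
Characteristic equation r² + 4r + 29 = 0 has discriminant (4)² - 4·(29) = -100 < 0, so r = -2 ± 5i.
Hence y_h = C1*cos(5*t)*exp(-2*t) + C2*exp(-2*t)*sin(5*t).
Try y_p = A*cos(2*t) + B*sin(2*t). Substituting and equating the coefficients of cos(2t) and sin(2t) gives A = 175/689, B = 56/689, so y_p = 56*sin(2*t)/689 + 175*cos(2*t)/689.

y = 56*sin(2*t)/689 + 175*cos(2*t)/689 + C1*cos(5*t)*exp(-2*t) + C2*exp(-2*t)*sin(5*t)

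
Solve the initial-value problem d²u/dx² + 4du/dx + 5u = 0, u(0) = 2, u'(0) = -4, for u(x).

Characteristic equation r² + 4r + 5 = 0 has discriminant (4)² - 4·(5) = -4 < 0, so r = -2 ± i.
Hence u_h = C1*cos(x)*exp(-2*x) + C2*exp(-2*x)*sin(x).
Apply the initial conditions: u(0) = C1 = 2 and u'(0) = C2 - 2*C1 = -4. Solving gives C1 = 2, C2 = 0.

u = 2*cos(x)*exp(-2*x)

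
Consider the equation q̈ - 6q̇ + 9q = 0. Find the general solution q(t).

Characteristic equation r² - 6r + 9 = 0 has discriminant (-6)² - 4·(9) = 0, so r = 3 is a repeated root.
Hence q_h = (C1 + C2*t)*exp(3*t).

q = C1*exp(3*t) + C2*t*exp(3*t)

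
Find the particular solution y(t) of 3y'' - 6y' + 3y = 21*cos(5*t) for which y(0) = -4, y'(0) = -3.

y = -634*exp(t)/169 - 42*cos(5*t)/169 - 35*sin(5*t)/338 + 33*t*exp(t)/26

Divide through by 3: y'' - 2y' + y = 7*cos(5*t).
Characteristic equation r² - 2r + 1 = 0 has discriminant (-2)² - 4·(1) = 0, so r = 1 is a repeated root.
Hence y_h = (C1 + C2*t)*exp(t).
Try y_p = A*cos(5*t) + B*sin(5*t). Substituting and equating the coefficients of cos(5t) and sin(5t) gives A = -42/169, B = -35/338, so y_p = -42*cos(5*t)/169 - 35*sin(5*t)/338.
General solution: y = -42*cos(5*t)/169 - 35*sin(5*t)/338 + C1*exp(t) + C2*t*exp(t).
Apply the initial conditions: y(0) = -42/169 + C1 = -4 and y'(0) = -175/338 + C1 + C2 = -3. Solving gives C1 = -634/169, C2 = 33/26.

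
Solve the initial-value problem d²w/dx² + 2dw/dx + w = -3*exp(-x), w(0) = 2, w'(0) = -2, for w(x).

w = 2*exp(-x) - 3*x**2*exp(-x)/2

Characteristic equation r² + 2r + 1 = 0 has discriminant (2)² - 4·(1) = 0, so r = -1 is a repeated root.
Hence w_h = (C1 + C2*x)*exp(-x).
Since exp(-x) solves the homogeneous equation (r = -1 is a root of multiplicity 2), multiply the trial by x^2. Try w_p = A*x^2*exp(-x). Substituting into the equation and dividing by exp(-x) gives A = -3/2, so w_p = -3*x^2*exp(-x)/2.
General solution: w = C1*exp(-x) - 3*x^2*exp(-x)/2 + C2*x*exp(-x).
Apply the initial conditions: w(0) = C1 = 2 and w'(0) = C2 - C1 = -2. Solving gives C1 = 2, C2 = 0.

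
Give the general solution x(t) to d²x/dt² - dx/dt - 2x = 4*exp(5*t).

Characteristic equation r² - r - 2 = 0 factors as (r + 1)(r - 2) = 0, so r = -1, 2.
Hence x_h = C1*exp(-t) + C2*exp(2*t).
Try x_p = A*exp(5*t). Substituting into the equation and dividing by exp(5*t) gives A = 2/9, so x_p = 2*exp(5*t)/9.

x = 2*exp(5*t)/9 + C1*exp(-t) + C2*exp(2*t)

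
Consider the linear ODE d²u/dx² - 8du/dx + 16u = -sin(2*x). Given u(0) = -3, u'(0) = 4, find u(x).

Characteristic equation r² - 8r + 16 = 0 has discriminant (-8)² - 4·(16) = 0, so r = 4 is a repeated root.
Hence u_h = (C1 + C2*x)*exp(4*x).
Try u_p = A*cos(2*x) + B*sin(2*x). Substituting and equating the coefficients of cos(2x) and sin(2x) gives A = -1/25, B = -3/100, so u_p = -3*sin(2*x)/100 - cos(2*x)/25.
General solution: u = -3*sin(2*x)/100 - cos(2*x)/25 + C1*exp(4*x) + C2*x*exp(4*x).
Apply the initial conditions: u(0) = -1/25 + C1 = -3 and u'(0) = -3/50 + C2 + 4*C1 = 4. Solving gives C1 = -74/25, C2 = 159/10.

u = -74*exp(4*x)/25 - 3*sin(2*x)/100 - cos(2*x)/25 + 159*x*exp(4*x)/10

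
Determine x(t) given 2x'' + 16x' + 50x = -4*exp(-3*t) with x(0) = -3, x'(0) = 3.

x = -exp(-3*t)/5 - 44*exp(-4*t)*sin(3*t)/15 - 14*cos(3*t)*exp(-4*t)/5

Divide through by 2: x'' + 8x' + 25x = -2*exp(-3*t).
Characteristic equation r² + 8r + 25 = 0 has discriminant (8)² - 4·(25) = -36 < 0, so r = -4 ± 3i.
Hence x_h = C1*cos(3*t)*exp(-4*t) + C2*exp(-4*t)*sin(3*t).
Try x_p = A*exp(-3*t). Substituting into the equation and dividing by exp(-3*t) gives A = -1/5, so x_p = -exp(-3*t)/5.
General solution: x = -exp(-3*t)/5 + C1*cos(3*t)*exp(-4*t) + C2*exp(-4*t)*sin(3*t).
Apply the initial conditions: x(0) = -1/5 + C1 = -3 and x'(0) = 3/5 - 4*C1 + 3*C2 = 3. Solving gives C1 = -14/5, C2 = -44/15.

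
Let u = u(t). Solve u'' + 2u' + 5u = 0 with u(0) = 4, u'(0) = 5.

Characteristic equation r² + 2r + 5 = 0 has discriminant (2)² - 4·(5) = -16 < 0, so r = -1 ± 2i.
Hence u_h = C1*cos(2*t)*exp(-t) + C2*exp(-t)*sin(2*t).
Apply the initial conditions: u(0) = C1 = 4 and u'(0) = -C1 + 2*C2 = 5. Solving gives C1 = 4, C2 = 9/2.

u = 4*cos(2*t)*exp(-t) + 9*exp(-t)*sin(2*t)/2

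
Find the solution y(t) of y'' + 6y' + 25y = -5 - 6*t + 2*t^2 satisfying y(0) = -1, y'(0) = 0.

Characteristic equation r² + 6r + 25 = 0 has discriminant (6)² - 4·(25) = -64 < 0, so r = -3 ± 4i.
Hence y_h = C1*cos(4*t)*exp(-3*t) + C2*exp(-3*t)*sin(4*t).
For the particular solution try y_p = A0 + A1*t + A2*t^2. Substituting and matching coefficients of each power of t gives A0 = -2181/15625, A1 = -174/625, A2 = 2/25, so y_p = -2181/15625 - 174*t/625 + 2*t^2/25.
General solution: y = -2181/15625 - 174*t/625 + 2*t^2/25 + C1*cos(4*t)*exp(-3*t) + C2*exp(-3*t)*sin(4*t).
Apply the initial conditions: y(0) = -2181/15625 + C1 = -1 and y'(0) = -174/625 - 3*C1 + 4*C2 = 0. Solving gives C1 = -13444/15625, C2 = -17991/31250.

y = -2181/15625 - 174*t/625 + 2*t**2/25 - 17991*exp(-3*t)*sin(4*t)/31250 - 13444*cos(4*t)*exp(-3*t)/15625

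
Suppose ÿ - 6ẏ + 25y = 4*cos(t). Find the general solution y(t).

Characteristic equation r² - 6r + 25 = 0 has discriminant (-6)² - 4·(25) = -64 < 0, so r = 3 ± 4i.
Hence y_h = C1*cos(4*t)*exp(3*t) + C2*exp(3*t)*sin(4*t).
Try y_p = A*cos(t) + B*sin(t). Substituting and equating the coefficients of cos(t) and sin(t) gives A = 8/51, B = -2/51, so y_p = -2*sin(t)/51 + 8*cos(t)/51.

y = -2*sin(t)/51 + 8*cos(t)/51 + C1*cos(4*t)*exp(3*t) + C2*exp(3*t)*sin(4*t)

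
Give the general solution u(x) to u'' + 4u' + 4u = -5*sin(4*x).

Characteristic equation r² + 4r + 4 = 0 has discriminant (4)² - 4·(4) = 0, so r = -2 is a repeated root.
Hence u_h = (C1 + C2*x)*exp(-2*x).
Try u_p = A*cos(4*x) + B*sin(4*x). Substituting and equating the coefficients of cos(4x) and sin(4x) gives A = 1/5, B = 3/20, so u_p = cos(4*x)/5 + 3*sin(4*x)/20.

u = cos(4*x)/5 + 3*sin(4*x)/20 + C1*exp(-2*x) + C2*x*exp(-2*x)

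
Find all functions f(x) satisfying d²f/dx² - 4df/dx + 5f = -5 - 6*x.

Characteristic equation r² - 4r + 5 = 0 has discriminant (-4)² - 4·(5) = -4 < 0, so r = 2 ± i.
Hence f_h = C1*cos(x)*exp(2*x) + C2*exp(2*x)*sin(x).
For the particular solution try f_p = A0 + A1*x. Substituting and matching coefficients of each power of x gives A0 = -49/25, A1 = -6/5, so f_p = -49/25 - 6*x/5.

f = -49/25 - 6*x/5 + C1*cos(x)*exp(2*x) + C2*exp(2*x)*sin(x)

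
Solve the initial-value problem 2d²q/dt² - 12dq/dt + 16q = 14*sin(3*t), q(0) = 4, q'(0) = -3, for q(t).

q = -127*exp(4*t)/25 - 7*sin(3*t)/325 + 113*exp(2*t)/13 + 126*cos(3*t)/325

Divide through by 2: q'' - 6q' + 8q = 7*sin(3*t).
Characteristic equation r² - 6r + 8 = 0 factors as (r - 4)(r - 2) = 0, so r = 4, 2.
Hence q_h = C1*exp(4*t) + C2*exp(2*t).
Try q_p = A*cos(3*t) + B*sin(3*t). Substituting and equating the coefficients of cos(3t) and sin(3t) gives A = 126/325, B = -7/325, so q_p = -7*sin(3*t)/325 + 126*cos(3*t)/325.
General solution: q = -7*sin(3*t)/325 + 126*cos(3*t)/325 + C1*exp(4*t) + C2*exp(2*t).
Apply the initial conditions: q(0) = 126/325 + C1 + C2 = 4 and q'(0) = -21/325 + 2*C2 + 4*C1 = -3. Solving gives C1 = -127/25, C2 = 113/13.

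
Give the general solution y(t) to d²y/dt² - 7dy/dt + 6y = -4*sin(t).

y = -14*cos(t)/37 - 10*sin(t)/37 + C1*exp(6*t) + C2*exp(t)

Characteristic equation r² - 7r + 6 = 0 factors as (r - 6)(r - 1) = 0, so r = 6, 1.
Hence y_h = C1*exp(6*t) + C2*exp(t).
Try y_p = A*cos(t) + B*sin(t). Substituting and equating the coefficients of cos(t) and sin(t) gives A = -14/37, B = -10/37, so y_p = -14*cos(t)/37 - 10*sin(t)/37.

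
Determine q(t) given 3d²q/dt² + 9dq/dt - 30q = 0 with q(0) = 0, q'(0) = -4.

Divide through by 3: q'' + 3q' - 10q = 0.
Characteristic equation r² + 3r - 10 = 0 factors as (r - 2)(r + 5) = 0, so r = 2, -5.
Hence q_h = C1*exp(2*t) + C2*exp(-5*t).
Apply the initial conditions: q(0) = C1 + C2 = 0 and q'(0) = -5*C2 + 2*C1 = -4. Solving gives C1 = -4/7, C2 = 4/7.

q = -4*exp(2*t)/7 + 4*exp(-5*t)/7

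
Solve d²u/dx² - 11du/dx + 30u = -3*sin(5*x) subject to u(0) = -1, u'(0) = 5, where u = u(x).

Characteristic equation r² - 11r + 30 = 0 factors as (r - 6)(r - 5) = 0, so r = 6, 5.
Hence u_h = C1*exp(6*x) + C2*exp(5*x).
Try u_p = A*cos(5*x) + B*sin(5*x). Substituting and equating the coefficients of cos(5x) and sin(5x) gives A = -33/610, B = -3/610, so u_p = -33*cos(5*x)/610 - 3*sin(5*x)/610.
General solution: u = -33*cos(5*x)/610 - 3*sin(5*x)/610 + C1*exp(6*x) + C2*exp(5*x).
Apply the initial conditions: u(0) = -33/610 + C1 + C2 = -1 and u'(0) = -3/122 + 5*C2 + 6*C1 = 5. Solving gives C1 = 595/61, C2 = -107/10.

u = -107*exp(5*x)/10 - 33*cos(5*x)/610 - 3*sin(5*x)/610 + 595*exp(6*x)/61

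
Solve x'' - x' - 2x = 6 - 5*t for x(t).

Characteristic equation r² - r - 2 = 0 factors as (r + 1)(r - 2) = 0, so r = -1, 2.
Hence x_h = C1*exp(-t) + C2*exp(2*t).
For the particular solution try x_p = A0 + A1*t. Substituting and matching coefficients of each power of t gives A0 = -17/4, A1 = 5/2, so x_p = -17/4 + 5*t/2.

x = -17/4 + 5*t/2 + C1*exp(-t) + C2*exp(2*t)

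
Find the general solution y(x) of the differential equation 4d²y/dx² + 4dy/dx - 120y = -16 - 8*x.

y = 61/450 + x/15 + C1*exp(5*x) + C2*exp(-6*x)

Divide through by 4: y'' + y' - 30y = -4 - 2*x.
Characteristic equation r² + r - 30 = 0 factors as (r - 5)(r + 6) = 0, so r = 5, -6.
Hence y_h = C1*exp(5*x) + C2*exp(-6*x).
For the particular solution try y_p = A0 + A1*x. Substituting and matching coefficients of each power of x gives A0 = 61/450, A1 = 1/15, so y_p = 61/450 + x/15.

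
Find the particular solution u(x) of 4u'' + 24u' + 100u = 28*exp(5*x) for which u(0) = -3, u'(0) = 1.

Divide through by 4: u'' + 6u' + 25u = 7*exp(5*x).
Characteristic equation r² + 6r + 25 = 0 has discriminant (6)² - 4·(25) = -64 < 0, so r = -3 ± 4i.
Hence u_h = C1*cos(4*x)*exp(-3*x) + C2*exp(-3*x)*sin(4*x).
Try u_p = A*exp(5*x). Substituting into the equation and dividing by exp(5*x) gives A = 7/80, so u_p = 7*exp(5*x)/80.
General solution: u = 7*exp(5*x)/80 + C1*cos(4*x)*exp(-3*x) + C2*exp(-3*x)*sin(4*x).
Apply the initial conditions: u(0) = 7/80 + C1 = -3 and u'(0) = 7/16 - 3*C1 + 4*C2 = 1. Solving gives C1 = -247/80, C2 = -87/40.

u = 7*exp(5*x)/80 - 247*cos(4*x)*exp(-3*x)/80 - 87*exp(-3*x)*sin(4*x)/40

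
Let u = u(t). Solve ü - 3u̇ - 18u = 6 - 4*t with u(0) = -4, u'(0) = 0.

u = -10/27 - 194*exp(-3*t)/81 - 100*exp(6*t)/81 + 2*t/9

Characteristic equation r² - 3r - 18 = 0 factors as (r - 6)(r + 3) = 0, so r = 6, -3.
Hence u_h = C1*exp(6*t) + C2*exp(-3*t).
For the particular solution try u_p = A0 + A1*t. Substituting and matching coefficients of each power of t gives A0 = -10/27, A1 = 2/9, so u_p = -10/27 + 2*t/9.
General solution: u = -10/27 + 2*t/9 + C1*exp(6*t) + C2*exp(-3*t).
Apply the initial conditions: u(0) = -10/27 + C1 + C2 = -4 and u'(0) = 2/9 - 3*C2 + 6*C1 = 0. Solving gives C1 = -100/81, C2 = -194/81.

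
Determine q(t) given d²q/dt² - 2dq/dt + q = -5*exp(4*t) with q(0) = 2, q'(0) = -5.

Characteristic equation r² - 2r + 1 = 0 has discriminant (-2)² - 4·(1) = 0, so r = 1 is a repeated root.
Hence q_h = (C1 + C2*t)*exp(t).
Try q_p = A*exp(4*t). Substituting into the equation and dividing by exp(4*t) gives A = -5/9, so q_p = -5*exp(4*t)/9.
General solution: q = -5*exp(4*t)/9 + C1*exp(t) + C2*t*exp(t).
Apply the initial conditions: q(0) = -5/9 + C1 = 2 and q'(0) = -20/9 + C1 + C2 = -5. Solving gives C1 = 23/9, C2 = -16/3.

q = -5*exp(4*t)/9 + 23*exp(t)/9 - 16*t*exp(t)/3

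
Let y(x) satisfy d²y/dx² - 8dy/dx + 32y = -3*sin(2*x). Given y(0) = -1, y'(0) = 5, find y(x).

Characteristic equation r² - 8r + 32 = 0 has discriminant (-8)² - 4·(32) = -64 < 0, so r = 4 ± 4i.
Hence y_h = C1*cos(4*x)*exp(4*x) + C2*exp(4*x)*sin(4*x).
Try y_p = A*cos(2*x) + B*sin(2*x). Substituting and equating the coefficients of cos(2x) and sin(2x) gives A = -3/65, B = -21/260, so y_p = -21*sin(2*x)/260 - 3*cos(2*x)/65.
General solution: y = -21*sin(2*x)/260 - 3*cos(2*x)/65 + C1*cos(4*x)*exp(4*x) + C2*exp(4*x)*sin(4*x).
Apply the initial conditions: y(0) = -3/65 + C1 = -1 and y'(0) = -21/130 + 4*C1 + 4*C2 = 5. Solving gives C1 = -62/65, C2 = 1167/520.

y = -21*sin(2*x)/260 - 3*cos(2*x)/65 - 62*cos(4*x)*exp(4*x)/65 + 1167*exp(4*x)*sin(4*x)/520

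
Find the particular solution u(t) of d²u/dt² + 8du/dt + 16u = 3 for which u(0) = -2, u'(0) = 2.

u = 3/16 - 35*exp(-4*t)/16 - 27*t*exp(-4*t)/4

Characteristic equation r² + 8r + 16 = 0 has discriminant (8)² - 4·(16) = 0, so r = -4 is a repeated root.
Hence u_h = (C1 + C2*t)*exp(-4*t).
For the particular solution try u_p = A0. Substituting and matching coefficients of each power of t gives A0 = 3/16, so u_p = 3/16.
General solution: u = 3/16 + C1*exp(-4*t) + C2*t*exp(-4*t).
Apply the initial conditions: u(0) = 3/16 + C1 = -2 and u'(0) = C2 - 4*C1 = 2. Solving gives C1 = -35/16, C2 = -27/4.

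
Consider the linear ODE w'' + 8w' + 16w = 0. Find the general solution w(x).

w = C1*exp(-4*x) + C2*x*exp(-4*x)

Characteristic equation r² + 8r + 16 = 0 has discriminant (8)² - 4·(16) = 0, so r = -4 is a repeated root.
Hence w_h = (C1 + C2*x)*exp(-4*x).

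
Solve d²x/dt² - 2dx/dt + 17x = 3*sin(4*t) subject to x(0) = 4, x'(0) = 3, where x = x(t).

x = 3*sin(4*t)/65 + 24*cos(4*t)/65 - 53*exp(t)*sin(4*t)/260 + 236*cos(4*t)*exp(t)/65

Characteristic equation r² - 2r + 17 = 0 has discriminant (-2)² - 4·(17) = -64 < 0, so r = 1 ± 4i.
Hence x_h = C1*cos(4*t)*exp(t) + C2*exp(t)*sin(4*t).
Try x_p = A*cos(4*t) + B*sin(4*t). Substituting and equating the coefficients of cos(4t) and sin(4t) gives A = 24/65, B = 3/65, so x_p = 3*sin(4*t)/65 + 24*cos(4*t)/65.
General solution: x = 3*sin(4*t)/65 + 24*cos(4*t)/65 + C1*cos(4*t)*exp(t) + C2*exp(t)*sin(4*t).
Apply the initial conditions: x(0) = 24/65 + C1 = 4 and x'(0) = 12/65 + C1 + 4*C2 = 3. Solving gives C1 = 236/65, C2 = -53/260.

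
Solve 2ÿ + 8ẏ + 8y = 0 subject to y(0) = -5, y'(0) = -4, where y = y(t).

y = -5*exp(-2*t) - 14*t*exp(-2*t)

Divide through by 2: y'' + 4y' + 4y = 0.
Characteristic equation r² + 4r + 4 = 0 has discriminant (4)² - 4·(4) = 0, so r = -2 is a repeated root.
Hence y_h = (C1 + C2*t)*exp(-2*t).
Apply the initial conditions: y(0) = C1 = -5 and y'(0) = C2 - 2*C1 = -4. Solving gives C1 = -5, C2 = -14.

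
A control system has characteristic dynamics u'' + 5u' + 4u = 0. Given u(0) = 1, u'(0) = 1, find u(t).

Characteristic equation r² + 5r + 4 = 0 factors as (r + 1)(r + 4) = 0, so r = -1, -4.
Hence u_h = C1*exp(-t) + C2*exp(-4*t).
Apply the initial conditions: u(0) = C1 + C2 = 1 and u'(0) = -C1 - 4*C2 = 1. Solving gives C1 = 5/3, C2 = -2/3.

u = -2*exp(-4*t)/3 + 5*exp(-t)/3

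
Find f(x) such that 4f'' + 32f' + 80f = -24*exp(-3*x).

Divide through by 4: f'' + 8f' + 20f = -6*exp(-3*x).
Characteristic equation r² + 8r + 20 = 0 has discriminant (8)² - 4·(20) = -16 < 0, so r = -4 ± 2i.
Hence f_h = C1*cos(2*x)*exp(-4*x) + C2*exp(-4*x)*sin(2*x).
Try f_p = A*exp(-3*x). Substituting into the equation and dividing by exp(-3*x) gives A = -6/5, so f_p = -6*exp(-3*x)/5.

f = -6*exp(-3*x)/5 + C1*cos(2*x)*exp(-4*x) + C2*exp(-4*x)*sin(2*x)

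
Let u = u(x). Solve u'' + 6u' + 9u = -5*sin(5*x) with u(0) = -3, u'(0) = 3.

Characteristic equation r² + 6r + 9 = 0 has discriminant (6)² - 4·(9) = 0, so r = -3 is a repeated root.
Hence u_h = (C1 + C2*x)*exp(-3*x).
Try u_p = A*cos(5*x) + B*sin(5*x). Substituting and equating the coefficients of cos(5x) and sin(5x) gives A = 75/578, B = 20/289, so u_p = 20*sin(5*x)/289 + 75*cos(5*x)/578.
General solution: u = 20*sin(5*x)/289 + 75*cos(5*x)/578 + C1*exp(-3*x) + C2*x*exp(-3*x).
Apply the initial conditions: u(0) = 75/578 + C1 = -3 and u'(0) = 100/289 + C2 - 3*C1 = 3. Solving gives C1 = -1809/578, C2 = -229/34.

u = -1809*exp(-3*x)/578 + 20*sin(5*x)/289 + 75*cos(5*x)/578 - 229*x*exp(-3*x)/34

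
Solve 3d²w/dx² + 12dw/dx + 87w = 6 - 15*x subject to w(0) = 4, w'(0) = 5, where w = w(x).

Divide through by 3: w'' + 4w' + 29w = 2 - 5*x.
Characteristic equation r² + 4r + 29 = 0 has discriminant (4)² - 4·(29) = -100 < 0, so r = -2 ± 5i.
Hence w_h = C1*cos(5*x)*exp(-2*x) + C2*exp(-2*x)*sin(5*x).
For the particular solution try w_p = A0 + A1*x. Substituting and matching coefficients of each power of x gives A0 = 78/841, A1 = -5/29, so w_p = 78/841 - 5*x/29.
General solution: w = 78/841 - 5*x/29 + C1*cos(5*x)*exp(-2*x) + C2*exp(-2*x)*sin(5*x).
Apply the initial conditions: w(0) = 78/841 + C1 = 4 and w'(0) = -5/29 - 2*C1 + 5*C2 = 5. Solving gives C1 = 3286/841, C2 = 10922/4205.

w = 78/841 - 5*x/29 + 3286*cos(5*x)*exp(-2*x)/841 + 10922*exp(-2*x)*sin(5*x)/4205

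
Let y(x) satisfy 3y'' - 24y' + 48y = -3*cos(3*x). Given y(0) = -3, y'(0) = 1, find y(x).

y = -1868*exp(4*x)/625 - 7*cos(3*x)/625 + 24*sin(3*x)/625 + 321*x*exp(4*x)/25

Divide through by 3: y'' - 8y' + 16y = -cos(3*x).
Characteristic equation r² - 8r + 16 = 0 has discriminant (-8)² - 4·(16) = 0, so r = 4 is a repeated root.
Hence y_h = (C1 + C2*x)*exp(4*x).
Try y_p = A*cos(3*x) + B*sin(3*x). Substituting and equating the coefficients of cos(3x) and sin(3x) gives A = -7/625, B = 24/625, so y_p = -7*cos(3*x)/625 + 24*sin(3*x)/625.
General solution: y = -7*cos(3*x)/625 + 24*sin(3*x)/625 + C1*exp(4*x) + C2*x*exp(4*x).
Apply the initial conditions: y(0) = -7/625 + C1 = -3 and y'(0) = 72/625 + C2 + 4*C1 = 1. Solving gives C1 = -1868/625, C2 = 321/25.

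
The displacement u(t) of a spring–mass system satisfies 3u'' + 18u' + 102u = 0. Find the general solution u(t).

u = C1*cos(5*t)*exp(-3*t) + C2*exp(-3*t)*sin(5*t)

Divide through by 3: u'' + 6u' + 34u = 0.
Characteristic equation r² + 6r + 34 = 0 has discriminant (6)² - 4·(34) = -100 < 0, so r = -3 ± 5i.
Hence u_h = C1*cos(5*t)*exp(-3*t) + C2*exp(-3*t)*sin(5*t).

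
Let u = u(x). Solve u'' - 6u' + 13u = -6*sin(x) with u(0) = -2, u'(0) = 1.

Characteristic equation r² - 6r + 13 = 0 has discriminant (-6)² - 4·(13) = -16 < 0, so r = 3 ± 2i.
Hence u_h = C1*cos(2*x)*exp(3*x) + C2*exp(3*x)*sin(2*x).
Try u_p = A*cos(x) + B*sin(x). Substituting and equating the coefficients of cos(x) and sin(x) gives A = -1/5, B = -2/5, so u_p = -2*sin(x)/5 - cos(x)/5.
General solution: u = -2*sin(x)/5 - cos(x)/5 + C1*cos(2*x)*exp(3*x) + C2*exp(3*x)*sin(2*x).
Apply the initial conditions: u(0) = -1/5 + C1 = -2 and u'(0) = -2/5 + 2*C2 + 3*C1 = 1. Solving gives C1 = -9/5, C2 = 17/5.

u = -2*sin(x)/5 - cos(x)/5 - 9*cos(2*x)*exp(3*x)/5 + 17*exp(3*x)*sin(2*x)/5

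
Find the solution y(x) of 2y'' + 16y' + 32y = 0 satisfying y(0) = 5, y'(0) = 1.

Divide through by 2: y'' + 8y' + 16y = 0.
Characteristic equation r² + 8r + 16 = 0 has discriminant (8)² - 4·(16) = 0, so r = -4 is a repeated root.
Hence y_h = (C1 + C2*x)*exp(-4*x).
Apply the initial conditions: y(0) = C1 = 5 and y'(0) = C2 - 4*C1 = 1. Solving gives C1 = 5, C2 = 21.

y = 5*exp(-4*x) + 21*x*exp(-4*x)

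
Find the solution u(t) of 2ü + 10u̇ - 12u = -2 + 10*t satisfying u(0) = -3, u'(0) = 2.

Divide through by 2: u'' + 5u' - 6u = -1 + 5*t.
Characteristic equation r² + 5r - 6 = 0 factors as (r - 1)(r + 6) = 0, so r = 1, -6.
Hence u_h = C1*exp(t) + C2*exp(-6*t).
For the particular solution try u_p = A0 + A1*t. Substituting and matching coefficients of each power of t gives A0 = -19/36, A1 = -5/6, so u_p = -19/36 - 5*t/6.
General solution: u = -19/36 - 5*t/6 + C1*exp(t) + C2*exp(-6*t).
Apply the initial conditions: u(0) = -19/36 + C1 + C2 = -3 and u'(0) = -5/6 + C1 - 6*C2 = 2. Solving gives C1 = -12/7, C2 = -191/252.

u = -19/36 - 191*exp(-6*t)/252 - 12*exp(t)/7 - 5*t/6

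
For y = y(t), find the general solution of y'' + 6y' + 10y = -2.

y = -1/5 + C1*cos(t)*exp(-3*t) + C2*exp(-3*t)*sin(t)

Characteristic equation r² + 6r + 10 = 0 has discriminant (6)² - 4·(10) = -4 < 0, so r = -3 ± i.
Hence y_h = C1*cos(t)*exp(-3*t) + C2*exp(-3*t)*sin(t).
For the particular solution try y_p = A0. Substituting and matching coefficients of each power of t gives A0 = -1/5, so y_p = -1/5.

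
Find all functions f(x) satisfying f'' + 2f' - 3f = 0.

f = C1*exp(x) + C2*exp(-3*x)

Characteristic equation r² + 2r - 3 = 0 factors as (r - 1)(r + 3) = 0, so r = 1, -3.
Hence f_h = C1*exp(x) + C2*exp(-3*x).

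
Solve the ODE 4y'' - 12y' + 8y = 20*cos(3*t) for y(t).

Divide through by 4: y'' - 3y' + 2y = 5*cos(3*t).
Characteristic equation r² - 3r + 2 = 0 factors as (r - 1)(r - 2) = 0, so r = 1, 2.
Hence y_h = C1*exp(t) + C2*exp(2*t).
Try y_p = A*cos(3*t) + B*sin(3*t). Substituting and equating the coefficients of cos(3t) and sin(3t) gives A = -7/26, B = -9/26, so y_p = -9*sin(3*t)/26 - 7*cos(3*t)/26.

y = -9*sin(3*t)/26 - 7*cos(3*t)/26 + C1*exp(t) + C2*exp(2*t)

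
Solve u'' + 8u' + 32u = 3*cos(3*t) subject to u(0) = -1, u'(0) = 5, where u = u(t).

u = 69*cos(3*t)/1105 + 72*sin(3*t)/1105 - 1174*cos(4*t)*exp(-4*t)/1105 + 613*exp(-4*t)*sin(4*t)/4420

Characteristic equation r² + 8r + 32 = 0 has discriminant (8)² - 4·(32) = -64 < 0, so r = -4 ± 4i.
Hence u_h = C1*cos(4*t)*exp(-4*t) + C2*exp(-4*t)*sin(4*t).
Try u_p = A*cos(3*t) + B*sin(3*t). Substituting and equating the coefficients of cos(3t) and sin(3t) gives A = 69/1105, B = 72/1105, so u_p = 69*cos(3*t)/1105 + 72*sin(3*t)/1105.
General solution: u = 69*cos(3*t)/1105 + 72*sin(3*t)/1105 + C1*cos(4*t)*exp(-4*t) + C2*exp(-4*t)*sin(4*t).
Apply the initial conditions: u(0) = 69/1105 + C1 = -1 and u'(0) = 216/1105 - 4*C1 + 4*C2 = 5. Solving gives C1 = -1174/1105, C2 = 613/4420.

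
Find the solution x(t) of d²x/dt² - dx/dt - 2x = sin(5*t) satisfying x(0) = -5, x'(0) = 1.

Characteristic equation r² - r - 2 = 0 factors as (r - 2)(r + 1) = 0, so r = 2, -1.
Hence x_h = C1*exp(2*t) + C2*exp(-t).
Try x_p = A*cos(5*t) + B*sin(5*t). Substituting and equating the coefficients of cos(5t) and sin(5t) gives A = 5/754, B = -27/754, so x_p = -27*sin(5*t)/754 + 5*cos(5*t)/754.
General solution: x = -27*sin(5*t)/754 + 5*cos(5*t)/754 + C1*exp(2*t) + C2*exp(-t).
Apply the initial conditions: x(0) = 5/754 + C1 + C2 = -5 and x'(0) = -135/754 - C2 + 2*C1 = 1. Solving gives C1 = -37/29, C2 = -97/26.

x = -97*exp(-t)/26 - 37*exp(2*t)/29 - 27*sin(5*t)/754 + 5*cos(5*t)/754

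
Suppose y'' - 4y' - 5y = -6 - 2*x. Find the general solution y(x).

Characteristic equation r² - 4r - 5 = 0 factors as (r - 5)(r + 1) = 0, so r = 5, -1.
Hence y_h = C1*exp(5*x) + C2*exp(-x).
For the particular solution try y_p = A0 + A1*x. Substituting and matching coefficients of each power of x gives A0 = 22/25, A1 = 2/5, so y_p = 22/25 + 2*x/5.

y = 22/25 + 2*x/5 + C1*exp(5*x) + C2*exp(-x)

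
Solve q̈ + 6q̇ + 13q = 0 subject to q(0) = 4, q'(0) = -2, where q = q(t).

Characteristic equation r² + 6r + 13 = 0 has discriminant (6)² - 4·(13) = -16 < 0, so r = -3 ± 2i.
Hence q_h = C1*cos(2*t)*exp(-3*t) + C2*exp(-3*t)*sin(2*t).
Apply the initial conditions: q(0) = C1 = 4 and q'(0) = -3*C1 + 2*C2 = -2. Solving gives C1 = 4, C2 = 5.

q = 4*cos(2*t)*exp(-3*t) + 5*exp(-3*t)*sin(2*t)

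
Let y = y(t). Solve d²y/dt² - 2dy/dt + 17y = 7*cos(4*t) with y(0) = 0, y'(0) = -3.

y = -56*sin(4*t)/65 + 7*cos(4*t)/65 - 7*cos(4*t)*exp(t)/65 + 9*exp(t)*sin(4*t)/65

Characteristic equation r² - 2r + 17 = 0 has discriminant (-2)² - 4·(17) = -64 < 0, so r = 1 ± 4i.
Hence y_h = C1*cos(4*t)*exp(t) + C2*exp(t)*sin(4*t).
Try y_p = A*cos(4*t) + B*sin(4*t). Substituting and equating the coefficients of cos(4t) and sin(4t) gives A = 7/65, B = -56/65, so y_p = -56*sin(4*t)/65 + 7*cos(4*t)/65.
General solution: y = -56*sin(4*t)/65 + 7*cos(4*t)/65 + C1*cos(4*t)*exp(t) + C2*exp(t)*sin(4*t).
Apply the initial conditions: y(0) = 7/65 + C1 = 0 and y'(0) = -224/65 + C1 + 4*C2 = -3. Solving gives C1 = -7/65, C2 = 9/65.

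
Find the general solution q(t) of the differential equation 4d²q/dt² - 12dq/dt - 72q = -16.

q = 2/9 + C1*exp(6*t) + C2*exp(-3*t)

Divide through by 4: q'' - 3q' - 18q = -4.
Characteristic equation r² - 3r - 18 = 0 factors as (r - 6)(r + 3) = 0, so r = 6, -3.
Hence q_h = C1*exp(6*t) + C2*exp(-3*t).
For the particular solution try q_p = A0. Substituting and matching coefficients of each power of t gives A0 = 2/9, so q_p = 2/9.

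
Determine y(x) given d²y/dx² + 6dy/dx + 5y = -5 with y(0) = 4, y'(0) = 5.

y = -1 - 5*exp(-5*x)/2 + 15*exp(-x)/2

Characteristic equation r² + 6r + 5 = 0 factors as (r + 5)(r + 1) = 0, so r = -5, -1.
Hence y_h = C1*exp(-5*x) + C2*exp(-x).
For the particular solution try y_p = A0. Substituting and matching coefficients of each power of x gives A0 = -1, so y_p = -1.
General solution: y = -1 + C1*exp(-5*x) + C2*exp(-x).
Apply the initial conditions: y(0) = -1 + C1 + C2 = 4 and y'(0) = -C2 - 5*C1 = 5. Solving gives C1 = -5/2, C2 = 15/2.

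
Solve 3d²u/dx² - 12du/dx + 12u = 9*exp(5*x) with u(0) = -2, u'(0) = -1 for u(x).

Divide through by 3: u'' - 4u' + 4u = 3*exp(5*x).
Characteristic equation r² - 4r + 4 = 0 has discriminant (-4)² - 4·(4) = 0, so r = 2 is a repeated root.
Hence u_h = (C1 + C2*x)*exp(2*x).
Try u_p = A*exp(5*x). Substituting into the equation and dividing by exp(5*x) gives A = 1/3, so u_p = exp(5*x)/3.
General solution: u = exp(5*x)/3 + C1*exp(2*x) + C2*x*exp(2*x).
Apply the initial conditions: u(0) = 1/3 + C1 = -2 and u'(0) = 5/3 + C2 + 2*C1 = -1. Solving gives C1 = -7/3, C2 = 2.

u = -7*exp(2*x)/3 + exp(5*x)/3 + 2*x*exp(2*x)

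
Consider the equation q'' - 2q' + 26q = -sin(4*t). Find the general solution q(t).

Characteristic equation r² - 2r + 26 = 0 has discriminant (-2)² - 4·(26) = -100 < 0, so r = 1 ± 5i.
Hence q_h = C1*cos(5*t)*exp(t) + C2*exp(t)*sin(5*t).
Try q_p = A*cos(4*t) + B*sin(4*t). Substituting and equating the coefficients of cos(4t) and sin(4t) gives A = -2/41, B = -5/82, so q_p = -5*sin(4*t)/82 - 2*cos(4*t)/41.

q = -5*sin(4*t)/82 - 2*cos(4*t)/41 + C1*cos(5*t)*exp(t) + C2*exp(t)*sin(5*t)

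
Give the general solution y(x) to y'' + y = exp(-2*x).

Characteristic equation r² + 1 = 0 has discriminant (0)² - 4·(1) = -4 < 0, so r = ± i.
Hence y_h = C1*cos(x) + C2*sin(x).
Try y_p = A*exp(-2*x). Substituting into the equation and dividing by exp(-2*x) gives A = 1/5, so y_p = exp(-2*x)/5.

y = exp(-2*x)/5 + C1*cos(x) + C2*sin(x)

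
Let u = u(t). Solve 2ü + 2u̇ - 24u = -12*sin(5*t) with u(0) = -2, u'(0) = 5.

u = -421*exp(-4*t)/287 - 66*exp(3*t)/119 + 15*cos(5*t)/697 + 111*sin(5*t)/697

Divide through by 2: u'' + u' - 12u = -6*sin(5*t).
Characteristic equation r² + r - 12 = 0 factors as (r + 4)(r - 3) = 0, so r = -4, 3.
Hence u_h = C1*exp(-4*t) + C2*exp(3*t).
Try u_p = A*cos(5*t) + B*sin(5*t). Substituting and equating the coefficients of cos(5t) and sin(5t) gives A = 15/697, B = 111/697, so u_p = 15*cos(5*t)/697 + 111*sin(5*t)/697.
General solution: u = 15*cos(5*t)/697 + 111*sin(5*t)/697 + C1*exp(-4*t) + C2*exp(3*t).
Apply the initial conditions: u(0) = 15/697 + C1 + C2 = -2 and u'(0) = 555/697 - 4*C1 + 3*C2 = 5. Solving gives C1 = -421/287, C2 = -66/119.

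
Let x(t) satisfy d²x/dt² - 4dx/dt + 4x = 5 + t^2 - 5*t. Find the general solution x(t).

Characteristic equation r² - 4r + 4 = 0 has discriminant (-4)² - 4·(4) = 0, so r = 2 is a repeated root.
Hence x_h = (C1 + C2*t)*exp(2*t).
For the particular solution try x_p = A0 + A1*t + A2*t^2. Substituting and matching coefficients of each power of t gives A0 = 3/8, A1 = -3/4, A2 = 1/4, so x_p = 3/8 - 3*t/4 + t^2/4.

x = 3/8 - 3*t/4 + t**2/4 + C1*exp(2*t) + C2*t*exp(2*t)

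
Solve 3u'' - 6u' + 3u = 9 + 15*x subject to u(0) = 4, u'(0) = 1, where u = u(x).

Divide through by 3: u'' - 2u' + u = 3 + 5*x.
Characteristic equation r² - 2r + 1 = 0 has discriminant (-2)² - 4·(1) = 0, so r = 1 is a repeated root.
Hence u_h = (C1 + C2*x)*exp(x).
For the particular solution try u_p = A0 + A1*x. Substituting and matching coefficients of each power of x gives A0 = 13, A1 = 5, so u_p = 13 + 5*x.
General solution: u = 13 + 5*x + C1*exp(x) + C2*x*exp(x).
Apply the initial conditions: u(0) = 13 + C1 = 4 and u'(0) = 5 + C1 + C2 = 1. Solving gives C1 = -9, C2 = 5.

u = 13 - 9*exp(x) + 5*x + 5*x*exp(x)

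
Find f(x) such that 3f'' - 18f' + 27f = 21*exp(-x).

f = 7*exp(-x)/16 + C1*exp(3*x) + C2*x*exp(3*x)

Divide through by 3: f'' - 6f' + 9f = 7*exp(-x).
Characteristic equation r² - 6r + 9 = 0 has discriminant (-6)² - 4·(9) = 0, so r = 3 is a repeated root.
Hence f_h = (C1 + C2*x)*exp(3*x).
Try f_p = A*exp(-x). Substituting into the equation and dividing by exp(-x) gives A = 7/16, so f_p = 7*exp(-x)/16.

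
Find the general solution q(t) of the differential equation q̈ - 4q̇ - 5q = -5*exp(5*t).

q = C1*exp(-t) + C2*exp(5*t) - 5*t*exp(5*t)/6

Characteristic equation r² - 4r - 5 = 0 factors as (r + 1)(r - 5) = 0, so r = -1, 5.
Hence q_h = C1*exp(-t) + C2*exp(5*t).
Since exp(5*t) solves the homogeneous equation (r = 5 is a root of multiplicity 1), multiply the trial by t. Try q_p = A*t*exp(5*t). Substituting into the equation and dividing by exp(5*t) gives A = -5/6, so q_p = -5*t*exp(5*t)/6.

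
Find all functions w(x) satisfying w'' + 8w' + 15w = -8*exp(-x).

w = -exp(-x) + C1*exp(-3*x) + C2*exp(-5*x)

Characteristic equation r² + 8r + 15 = 0 factors as (r + 3)(r + 5) = 0, so r = -3, -5.
Hence w_h = C1*exp(-3*x) + C2*exp(-5*x).
Try w_p = A*exp(-x). Substituting into the equation and dividing by exp(-x) gives A = -1, so w_p = -exp(-x).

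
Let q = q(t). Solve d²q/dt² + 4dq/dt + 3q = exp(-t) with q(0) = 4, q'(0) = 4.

q = -15*exp(-3*t)/4 + 31*exp(-t)/4 + t*exp(-t)/2

Characteristic equation r² + 4r + 3 = 0 factors as (r + 3)(r + 1) = 0, so r = -3, -1.
Hence q_h = C1*exp(-3*t) + C2*exp(-t).
Since exp(-t) solves the homogeneous equation (r = -1 is a root of multiplicity 1), multiply the trial by t. Try q_p = A*t*exp(-t). Substituting into the equation and dividing by exp(-t) gives A = 1/2, so q_p = t*exp(-t)/2.
General solution: q = C1*exp(-3*t) + C2*exp(-t) + t*exp(-t)/2.
Apply the initial conditions: q(0) = C1 + C2 = 4 and q'(0) = 1/2 - C2 - 3*C1 = 4. Solving gives C1 = -15/4, C2 = 31/4.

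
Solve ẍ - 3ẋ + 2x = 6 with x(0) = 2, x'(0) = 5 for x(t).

x = 3 - 7*exp(t) + 6*exp(2*t)

Characteristic equation r² - 3r + 2 = 0 factors as (r - 2)(r - 1) = 0, so r = 2, 1.
Hence x_h = C1*exp(2*t) + C2*exp(t).
For the particular solution try x_p = A0. Substituting and matching coefficients of each power of t gives A0 = 3, so x_p = 3.
General solution: x = 3 + C1*exp(2*t) + C2*exp(t).
Apply the initial conditions: x(0) = 3 + C1 + C2 = 2 and x'(0) = C2 + 2*C1 = 5. Solving gives C1 = 6, C2 = -7.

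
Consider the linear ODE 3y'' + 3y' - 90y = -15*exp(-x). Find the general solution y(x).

y = exp(-x)/6 + C1*exp(-6*x) + C2*exp(5*x)

Divide through by 3: y'' + y' - 30y = -5*exp(-x).
Characteristic equation r² + r - 30 = 0 factors as (r + 6)(r - 5) = 0, so r = -6, 5.
Hence y_h = C1*exp(-6*x) + C2*exp(5*x).
Try y_p = A*exp(-x). Substituting into the equation and dividing by exp(-x) gives A = 1/6, so y_p = exp(-x)/6.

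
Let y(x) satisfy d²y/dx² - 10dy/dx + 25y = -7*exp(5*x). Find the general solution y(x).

y = C1*exp(5*x) - 7*x**2*exp(5*x)/2 + C2*x*exp(5*x)

Characteristic equation r² - 10r + 25 = 0 has discriminant (-10)² - 4·(25) = 0, so r = 5 is a repeated root.
Hence y_h = (C1 + C2*x)*exp(5*x).
Since exp(5*x) solves the homogeneous equation (r = 5 is a root of multiplicity 2), multiply the trial by x^2. Try y_p = A*x^2*exp(5*x). Substituting into the equation and dividing by exp(5*x) gives A = -7/2, so y_p = -7*x^2*exp(5*x)/2.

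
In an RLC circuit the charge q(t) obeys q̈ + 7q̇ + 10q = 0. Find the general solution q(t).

q = C1*exp(-5*t) + C2*exp(-2*t)

Characteristic equation r² + 7r + 10 = 0 factors as (r + 5)(r + 2) = 0, so r = -5, -2.
Hence q_h = C1*exp(-5*t) + C2*exp(-2*t).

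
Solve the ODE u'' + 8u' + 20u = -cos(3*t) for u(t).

Characteristic equation r² + 8r + 20 = 0 has discriminant (8)² - 4·(20) = -16 < 0, so r = -4 ± 2i.
Hence u_h = C1*cos(2*t)*exp(-4*t) + C2*exp(-4*t)*sin(2*t).
Try u_p = A*cos(3*t) + B*sin(3*t). Substituting and equating the coefficients of cos(3t) and sin(3t) gives A = -11/697, B = -24/697, so u_p = -24*sin(3*t)/697 - 11*cos(3*t)/697.

u = -24*sin(3*t)/697 - 11*cos(3*t)/697 + C1*cos(2*t)*exp(-4*t) + C2*exp(-4*t)*sin(2*t)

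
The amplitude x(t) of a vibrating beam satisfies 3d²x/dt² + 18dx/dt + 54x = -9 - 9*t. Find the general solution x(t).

x = -1/9 - t/6 + C1*cos(3*t)*exp(-3*t) + C2*exp(-3*t)*sin(3*t)

Divide through by 3: x'' + 6x' + 18x = -3 - 3*t.
Characteristic equation r² + 6r + 18 = 0 has discriminant (6)² - 4·(18) = -36 < 0, so r = -3 ± 3i.
Hence x_h = C1*cos(3*t)*exp(-3*t) + C2*exp(-3*t)*sin(3*t).
For the particular solution try x_p = A0 + A1*t. Substituting and matching coefficients of each power of t gives A0 = -1/9, A1 = -1/6, so x_p = -1/9 - t/6.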